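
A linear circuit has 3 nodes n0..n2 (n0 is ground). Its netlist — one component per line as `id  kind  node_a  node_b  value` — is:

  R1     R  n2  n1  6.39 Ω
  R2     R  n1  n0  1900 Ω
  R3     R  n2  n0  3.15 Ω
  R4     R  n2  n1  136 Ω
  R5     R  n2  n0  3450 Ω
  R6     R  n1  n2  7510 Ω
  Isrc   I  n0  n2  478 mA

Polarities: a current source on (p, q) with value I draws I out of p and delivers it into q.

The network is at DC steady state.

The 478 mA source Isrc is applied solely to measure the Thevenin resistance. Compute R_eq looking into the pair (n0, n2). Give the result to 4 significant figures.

R_eq = 3.142 Ω

MNA unknowns: 2 node voltages V₁..V_2
R1: Y=0.1565 on G[2,1]
R2: Y=0.0005263 on G[1,0]
R3: Y=0.3175 on G[2,0]
R4: Y=0.007353 on G[2,1]
R5: Y=0.0002899 on G[2,0]
R6: Y=0.0001332 on G[1,2]
Isrc: z[0]−=0.478, z[2]+=0.478
solve → V1=1.497, V2=1.502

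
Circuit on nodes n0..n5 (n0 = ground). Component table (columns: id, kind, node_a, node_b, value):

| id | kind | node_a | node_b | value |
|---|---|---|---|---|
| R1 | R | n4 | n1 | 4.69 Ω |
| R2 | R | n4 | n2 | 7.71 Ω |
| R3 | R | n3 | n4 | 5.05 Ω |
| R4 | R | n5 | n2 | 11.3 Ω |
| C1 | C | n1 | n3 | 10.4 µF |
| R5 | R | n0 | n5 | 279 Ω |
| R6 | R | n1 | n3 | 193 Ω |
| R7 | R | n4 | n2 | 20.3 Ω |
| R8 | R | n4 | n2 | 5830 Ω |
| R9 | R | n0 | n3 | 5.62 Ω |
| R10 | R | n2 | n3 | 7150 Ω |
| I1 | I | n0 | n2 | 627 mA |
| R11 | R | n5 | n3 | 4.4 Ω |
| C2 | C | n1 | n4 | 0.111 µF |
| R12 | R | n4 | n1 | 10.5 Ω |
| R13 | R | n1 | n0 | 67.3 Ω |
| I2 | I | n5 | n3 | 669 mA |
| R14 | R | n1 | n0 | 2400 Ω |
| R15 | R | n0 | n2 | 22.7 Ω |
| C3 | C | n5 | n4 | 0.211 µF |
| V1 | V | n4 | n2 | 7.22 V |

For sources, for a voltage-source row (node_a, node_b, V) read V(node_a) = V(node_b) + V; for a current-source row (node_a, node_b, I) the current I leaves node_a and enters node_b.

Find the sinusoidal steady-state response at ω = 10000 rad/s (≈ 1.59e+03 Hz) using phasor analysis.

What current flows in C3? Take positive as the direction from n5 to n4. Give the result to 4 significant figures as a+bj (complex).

-0.001109-0.01293j A

Element admittances at ω=10000 rad/s:
  Y(R1) = 0.2132+0.000j S between n4,n1
  Y(R2) = 0.1297+0.000j S between n4,n2
  Y(R3) = 0.1980+0.000j S between n3,n4
  Y(R4) = 0.08850+0.000j S between n5,n2
  Y(C1) = 0.000+0.1040j S between n1,n3
  Y(R5) = 0.003584+0.000j S between n0,n5
  Y(R6) = 0.005181+0.000j S between n1,n3
  Y(R7) = 0.04926+0.000j S between n4,n2
  Y(R8) = 0.0001715+0.000j S between n4,n2
  Y(R9) = 0.1779+0.000j S between n0,n3
  Y(R10) = 0.0001399+0.000j S between n2,n3
  I1: injects 0.627 A into n2 (from n0)
  Y(R11) = 0.2273+0.000j S between n5,n3
  Y(C2) = 0.000+0.001110j S between n1,n4
  Y(R12) = 0.09524+0.000j S between n4,n1
  Y(R13) = 0.01486+0.000j S between n1,n0
  I2: injects 0.669 A into n3 (from n5)
  Y(R14) = 0.0004167+0.000j S between n1,n0
  Y(R15) = 0.04405+0.000j S between n0,n2
  Y(C3) = 0.000+0.002110j S between n5,n4
  V1: constraint V(n4)−V(n2) = 7.22
Assemble and solve the 6×6 MNA system:
  V(n1)=5.368-1.074j  V(n2)=-1.118-0.4676j  V(n3)=3.340+0.2068j  V(n4)=6.102-0.4676j  V(n5)=-0.02411+0.05807j
  i(V1)=-2.067-0.06722j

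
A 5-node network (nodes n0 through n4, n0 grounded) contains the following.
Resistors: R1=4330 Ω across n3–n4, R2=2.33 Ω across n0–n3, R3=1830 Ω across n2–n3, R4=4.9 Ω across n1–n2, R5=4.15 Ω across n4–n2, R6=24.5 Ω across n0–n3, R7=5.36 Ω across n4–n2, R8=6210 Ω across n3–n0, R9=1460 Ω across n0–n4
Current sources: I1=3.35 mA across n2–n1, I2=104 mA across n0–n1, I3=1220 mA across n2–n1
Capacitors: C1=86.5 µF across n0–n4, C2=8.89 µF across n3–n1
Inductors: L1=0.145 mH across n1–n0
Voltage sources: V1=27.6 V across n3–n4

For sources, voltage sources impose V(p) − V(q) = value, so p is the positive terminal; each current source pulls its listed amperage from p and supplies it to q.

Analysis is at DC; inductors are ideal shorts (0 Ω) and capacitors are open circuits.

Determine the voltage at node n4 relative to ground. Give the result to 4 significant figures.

-22.67 V

MNA unknowns: 4 node voltages V₁..V_4 plus 2 source currents (L1, V1)
R1: Y=0.0002309 on G[3,4]
I1: z[2]−=0.00335, z[1]+=0.00335
C1: Y=0.000 on G[0,4]
I2: z[0]−=0.104, z[1]+=0.104
R2: Y=0.4292 on G[0,3]
R3: Y=0.0005464 on G[2,3]
C2: Y=0.000 on G[3,1]
R4: Y=0.2041 on G[1,2]
R5: Y=0.2410 on G[4,2]
I3: z[2]−=1.22, z[1]+=1.22
R6: Y=0.04082 on G[0,3]
R7: Y=0.1866 on G[4,2]
R8: Y=0.0001610 on G[3,0]
R9: Y=0.0006849 on G[0,4]
L1: row V1−V0=0, i_L1 at 1,0
V1: row V3−V4=27.6, i_V1 at 3,4
solve → V1=0.000, V2=-17.27, V3=4.926, V4=-22.67
aux → i_L1=-2.196, i_V1=-2.334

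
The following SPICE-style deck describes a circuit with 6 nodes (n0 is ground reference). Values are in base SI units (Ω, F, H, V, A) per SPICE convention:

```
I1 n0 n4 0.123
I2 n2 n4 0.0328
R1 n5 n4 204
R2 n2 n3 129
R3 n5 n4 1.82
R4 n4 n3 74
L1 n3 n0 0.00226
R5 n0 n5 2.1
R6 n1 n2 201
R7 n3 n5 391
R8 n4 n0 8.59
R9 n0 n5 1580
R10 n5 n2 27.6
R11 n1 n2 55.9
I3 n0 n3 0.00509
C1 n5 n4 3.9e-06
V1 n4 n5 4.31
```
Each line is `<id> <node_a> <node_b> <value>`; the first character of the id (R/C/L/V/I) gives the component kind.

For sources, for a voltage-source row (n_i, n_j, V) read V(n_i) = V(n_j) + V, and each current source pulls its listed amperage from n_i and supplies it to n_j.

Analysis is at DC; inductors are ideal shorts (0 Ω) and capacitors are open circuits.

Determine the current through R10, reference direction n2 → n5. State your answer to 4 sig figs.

-0.02255 A

Apply KCL at each of the 5 non-ground nodes and solve the resulting linear system.
Node n1: branches {R6, R11} → V_1 = -1.323
Node n2: branches {I2, R2, R6, R10, R11} → V_2 = -1.323
Node n3: branches {R2, R4, L1, R7, I3} → V_3 = 0.000
Node n4: branches {I1, I2, R1, R3, R4, R8, C1, V1} → V_4 = 3.610
Node n5: branches {R1, R3, R5, R7, R9, R10, C1, V1} → V_5 = -0.7004
Source currents: i(L1)=0.04182, i(V1)=-2.702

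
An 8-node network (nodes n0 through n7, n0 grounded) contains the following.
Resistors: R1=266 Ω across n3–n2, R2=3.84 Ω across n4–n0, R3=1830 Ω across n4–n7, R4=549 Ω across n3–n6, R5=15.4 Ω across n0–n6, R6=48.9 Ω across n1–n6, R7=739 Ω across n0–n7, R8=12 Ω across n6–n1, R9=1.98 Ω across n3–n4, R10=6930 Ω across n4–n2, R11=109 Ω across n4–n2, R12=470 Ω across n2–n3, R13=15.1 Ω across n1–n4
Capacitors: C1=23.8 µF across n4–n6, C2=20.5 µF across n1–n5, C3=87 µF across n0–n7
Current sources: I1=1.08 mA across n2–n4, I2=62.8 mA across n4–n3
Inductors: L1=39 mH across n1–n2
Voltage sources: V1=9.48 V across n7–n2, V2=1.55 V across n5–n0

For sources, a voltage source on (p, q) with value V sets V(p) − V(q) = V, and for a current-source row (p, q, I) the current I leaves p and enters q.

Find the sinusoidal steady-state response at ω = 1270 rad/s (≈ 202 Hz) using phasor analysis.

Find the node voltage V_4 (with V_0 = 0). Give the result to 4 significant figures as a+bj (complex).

-0.6827+0.4637j V

Element admittances at ω=1270 rad/s:
  Y(R1) = 0.003759+0.000j S between n3,n2
  Y(R2) = 0.2604+0.000j S between n4,n0
  Y(R3) = 0.0005464+0.000j S between n4,n7
  Y(R4) = 0.001821+0.000j S between n3,n6
  Y(R5) = 0.06494+0.000j S between n0,n6
  Y(R6) = 0.02045+0.000j S between n1,n6
  Y(R7) = 0.001353+0.000j S between n0,n7
  Y(R8) = 0.08333+0.000j S between n6,n1
  Y(R9) = 0.5051+0.000j S between n3,n4
  Y(C1) = 0.000+0.03023j S between n4,n6
  Y(C2) = 0.000+0.02603j S between n1,n5
  Y(C3) = 0.000+0.1105j S between n0,n7
  Y(R10) = 0.0001443+0.000j S between n4,n2
  Y(R11) = 0.009174+0.000j S between n4,n2
  Y(R12) = 0.002128+0.000j S between n2,n3
  I1: injects 0.00108 A into n4 (from n2)
  I2: injects 0.0628 A into n3 (from n4)
  Y(L1) = 0.000-0.02019j S between n1,n2
  Y(R13) = 0.06623+0.000j S between n1,n4
  V1: constraint V(n7)−V(n2) = 9.48
  V2: constraint V(n5)−V(n0) = 1.55
Assemble and solve the 9×9 MNA system:
  V(n1)=-0.5415+2.677j  V(n2)=-10.96-2.344j  V(n3)=-0.6762+0.4352j  V(n4)=-0.6827+0.4637j  V(n5)=1.550+0.000j  V(n6)=-0.1462+1.539j  V(n7)=-1.476-2.344j
  i(V1)=-0.2565+0.1677j  i(V2)=-0.06969-0.05445j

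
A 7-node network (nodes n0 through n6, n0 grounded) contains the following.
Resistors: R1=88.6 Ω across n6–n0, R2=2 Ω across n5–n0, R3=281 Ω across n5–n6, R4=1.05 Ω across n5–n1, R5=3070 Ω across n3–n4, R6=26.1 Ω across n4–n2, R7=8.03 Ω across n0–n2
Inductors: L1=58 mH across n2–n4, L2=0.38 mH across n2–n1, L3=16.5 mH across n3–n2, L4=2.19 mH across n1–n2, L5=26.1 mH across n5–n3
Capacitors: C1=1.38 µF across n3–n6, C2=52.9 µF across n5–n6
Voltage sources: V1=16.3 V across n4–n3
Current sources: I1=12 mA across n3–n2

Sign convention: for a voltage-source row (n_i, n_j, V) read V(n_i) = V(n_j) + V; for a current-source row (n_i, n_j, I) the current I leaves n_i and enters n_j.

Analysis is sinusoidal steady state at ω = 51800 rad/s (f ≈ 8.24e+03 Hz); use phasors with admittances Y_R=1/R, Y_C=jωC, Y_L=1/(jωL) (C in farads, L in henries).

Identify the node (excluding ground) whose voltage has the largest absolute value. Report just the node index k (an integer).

Apply KCL at each of the 6 non-ground nodes and solve the resulting linear system.
Node n1: branches {R4, L2, L4} → V_1 = -0.3387-0.7379j
Node n2: branches {L1, R6, L2, L3, L4, R7, I1} → V_2 = 2.192+2.364j
Node n3: branches {C1, R5, L3, L5, V1, I1} → V_3 = -2.613+6.062j
Node n4: branches {L1, R5, R6, V1} → V_4 = 13.69+6.062j
Node n5: branches {R2, R3, R4, C2, L5} → V_5 = -0.5329-0.5795j
Node n6: branches {R1, C1, R3, C2} → V_6 = -0.5843-0.4130j
Source currents: i(V1)=-0.4469-0.1379j

4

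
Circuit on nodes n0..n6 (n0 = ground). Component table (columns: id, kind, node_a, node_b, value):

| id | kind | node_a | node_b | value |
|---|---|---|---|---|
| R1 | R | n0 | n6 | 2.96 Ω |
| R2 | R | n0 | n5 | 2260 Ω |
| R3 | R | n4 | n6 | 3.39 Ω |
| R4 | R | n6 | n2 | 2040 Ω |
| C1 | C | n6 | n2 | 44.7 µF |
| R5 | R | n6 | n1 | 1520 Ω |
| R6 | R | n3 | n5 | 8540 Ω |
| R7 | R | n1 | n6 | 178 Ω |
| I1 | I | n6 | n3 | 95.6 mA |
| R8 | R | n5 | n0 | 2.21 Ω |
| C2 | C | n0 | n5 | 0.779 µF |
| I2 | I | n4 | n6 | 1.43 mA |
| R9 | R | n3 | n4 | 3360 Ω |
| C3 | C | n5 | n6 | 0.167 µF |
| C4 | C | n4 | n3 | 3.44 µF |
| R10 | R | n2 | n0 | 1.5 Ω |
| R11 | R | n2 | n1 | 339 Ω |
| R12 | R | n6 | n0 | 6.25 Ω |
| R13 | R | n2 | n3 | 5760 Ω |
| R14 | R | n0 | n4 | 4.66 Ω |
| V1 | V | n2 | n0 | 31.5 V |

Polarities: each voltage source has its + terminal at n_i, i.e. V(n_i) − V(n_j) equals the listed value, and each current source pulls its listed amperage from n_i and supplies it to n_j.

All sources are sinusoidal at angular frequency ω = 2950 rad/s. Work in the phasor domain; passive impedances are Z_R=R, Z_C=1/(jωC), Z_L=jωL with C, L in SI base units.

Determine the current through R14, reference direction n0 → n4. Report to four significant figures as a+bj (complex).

MNA unknowns: 6 node voltages V₁..V_6 plus 1 source current (V1)
R1: Y=0.3378+0.000j on G[0,6]
R2: Y=0.0004425+0.000j on G[0,5]
R3: Y=0.2950+0.000j on G[4,6]
R4: Y=0.0004902+0.000j on G[6,2]
C1: Y=0.000+0.1319j on G[6,2]
R5: Y=0.0006579+0.000j on G[6,1]
R6: Y=0.0001171+0.000j on G[3,5]
R7: Y=0.005618+0.000j on G[1,6]
I1: z[6]−=0.0956, z[3]+=0.0956
R8: Y=0.4525+0.000j on G[5,0]
C2: Y=0.000+0.002298j on G[0,5]
I2: z[4]−=0.00143, z[6]+=0.00143
R9: Y=0.0002976+0.000j on G[3,4]
C3: Y=0.000+0.0004926j on G[5,6]
C4: Y=0.000+0.01015j on G[4,3]
R10: Y=0.6667+0.000j on G[2,0]
R11: Y=0.002950+0.000j on G[2,1]
R12: Y=0.1600+0.000j on G[6,0]
R13: Y=0.0001736+0.000j on G[2,3]
R14: Y=0.2146+0.000j on G[0,4]
V1: row V2−V0=31.5, i_V1 at 2,0
solve → V1=11.03+4.322j, V2=31.50+0.000j, V3=1.482-6.222j, V4=1.013+3.681j, V5=-0.006525-3.103e-05j, V6=1.413+6.353j
aux → i_V1=-21.92-3.953j

-0.2174-0.7899j A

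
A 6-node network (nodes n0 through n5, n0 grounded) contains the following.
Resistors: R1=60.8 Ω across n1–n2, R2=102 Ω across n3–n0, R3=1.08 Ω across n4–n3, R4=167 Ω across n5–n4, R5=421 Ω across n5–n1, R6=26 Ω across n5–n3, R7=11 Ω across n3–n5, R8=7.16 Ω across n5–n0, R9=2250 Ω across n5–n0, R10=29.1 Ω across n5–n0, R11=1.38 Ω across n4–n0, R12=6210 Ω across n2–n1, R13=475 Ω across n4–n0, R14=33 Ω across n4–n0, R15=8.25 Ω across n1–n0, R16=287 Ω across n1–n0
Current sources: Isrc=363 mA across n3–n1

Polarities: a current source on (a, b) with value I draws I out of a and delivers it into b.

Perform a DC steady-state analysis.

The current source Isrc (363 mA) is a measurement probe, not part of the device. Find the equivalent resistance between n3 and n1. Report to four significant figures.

Apply KCL at each of the 5 non-ground nodes and solve the resulting linear system.
Node n1: branches {R1, R5, R12, R15, R16, Isrc} → V_1 = 2.851
Node n2: branches {R1, R12} → V_2 = 2.851
Node n3: branches {R2, R3, R6, R7, Isrc} → V_3 = -0.7186
Node n4: branches {R3, R4, R11, R13, R14} → V_4 = -0.3950
Node n5: branches {R4, R5, R6, R7, R8, R9, R10} → V_5 = -0.2837

R_eq = 9.835 Ω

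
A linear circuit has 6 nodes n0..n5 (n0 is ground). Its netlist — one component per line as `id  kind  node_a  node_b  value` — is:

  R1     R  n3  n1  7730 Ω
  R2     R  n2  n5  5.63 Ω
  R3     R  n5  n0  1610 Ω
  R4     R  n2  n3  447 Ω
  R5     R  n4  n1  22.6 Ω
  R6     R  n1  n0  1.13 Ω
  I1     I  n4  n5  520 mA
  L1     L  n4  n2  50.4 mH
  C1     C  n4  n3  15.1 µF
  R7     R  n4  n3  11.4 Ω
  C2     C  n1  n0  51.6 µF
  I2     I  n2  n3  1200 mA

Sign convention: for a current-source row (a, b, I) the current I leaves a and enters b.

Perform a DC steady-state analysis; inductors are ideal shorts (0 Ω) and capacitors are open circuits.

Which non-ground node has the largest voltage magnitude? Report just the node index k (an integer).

MNA unknowns: 5 node voltages V₁..V_5 plus 1 source current (L1)
R1: Y=0.0001294 on G[3,1]
R2: Y=0.1776 on G[2,5]
R3: Y=0.0006211 on G[5,0]
R4: Y=0.002237 on G[2,3]
R5: Y=0.04425 on G[4,1]
R6: Y=0.8850 on G[1,0]
I1: z[4]−=0.52, z[5]+=0.52
L1: row V4−V2=0, i_L1 at 4,2
C1: Y=0.000 on G[4,3]
R7: Y=0.08772 on G[4,3]
C2: Y=0.000 on G[1,0]
I2: z[2]−=1.2, z[3]+=1.2
solve → V1=-0.001991, V2=-0.08053, V3=13.24, V4=-0.08053, V5=2.837
aux → i_L1=0.6520

3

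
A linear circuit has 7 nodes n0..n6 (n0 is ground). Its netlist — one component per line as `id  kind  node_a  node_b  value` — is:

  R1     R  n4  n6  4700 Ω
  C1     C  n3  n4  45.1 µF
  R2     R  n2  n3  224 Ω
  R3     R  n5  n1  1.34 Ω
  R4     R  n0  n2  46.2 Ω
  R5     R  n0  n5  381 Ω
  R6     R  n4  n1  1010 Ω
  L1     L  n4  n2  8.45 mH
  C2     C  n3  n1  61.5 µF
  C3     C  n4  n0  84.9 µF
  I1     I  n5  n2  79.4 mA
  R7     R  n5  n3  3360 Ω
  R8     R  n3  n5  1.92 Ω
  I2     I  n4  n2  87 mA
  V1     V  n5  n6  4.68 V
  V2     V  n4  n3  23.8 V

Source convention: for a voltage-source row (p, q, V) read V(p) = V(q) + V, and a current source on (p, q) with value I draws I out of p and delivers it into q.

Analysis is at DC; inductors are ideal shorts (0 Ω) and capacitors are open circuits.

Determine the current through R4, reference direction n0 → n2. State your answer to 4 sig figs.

-0.05569 A

Element admittances at DC:
  Y(R1) = 0.0002128 S between n4,n6
  Y(C1) = 0.000 S between n3,n4
  Y(R2) = 0.004464 S between n2,n3
  Y(R3) = 0.7463 S between n5,n1
  Y(R4) = 0.02165 S between n0,n2
  Y(R5) = 0.002625 S between n0,n5
  Y(R6) = 0.0009901 S between n4,n1
  L1: short n4↔n2 (DC inductor)
  Y(C2) = 0.000 S between n3,n1
  Y(C3) = 0.000 S between n4,n0
  I1: injects 0.0794 A into n2 (from n5)
  Y(R7) = 0.0002976 S between n5,n3
  Y(R8) = 0.5208 S between n3,n5
  I2: injects 0.087 A into n2 (from n4)
  V1: constraint V(n5)−V(n6) = 4.68
  V2: constraint V(n4)−V(n3) = 23.8
Assemble and solve the 9×9 MNA system:
  V(n1)=-21.18  V(n2)=2.573  V(n3)=-21.23  V(n4)=2.573  V(n5)=-21.22  V(n6)=-25.90
  i(L1)=-0.004465  i(V1)=-0.006057  i(V2)=-0.1121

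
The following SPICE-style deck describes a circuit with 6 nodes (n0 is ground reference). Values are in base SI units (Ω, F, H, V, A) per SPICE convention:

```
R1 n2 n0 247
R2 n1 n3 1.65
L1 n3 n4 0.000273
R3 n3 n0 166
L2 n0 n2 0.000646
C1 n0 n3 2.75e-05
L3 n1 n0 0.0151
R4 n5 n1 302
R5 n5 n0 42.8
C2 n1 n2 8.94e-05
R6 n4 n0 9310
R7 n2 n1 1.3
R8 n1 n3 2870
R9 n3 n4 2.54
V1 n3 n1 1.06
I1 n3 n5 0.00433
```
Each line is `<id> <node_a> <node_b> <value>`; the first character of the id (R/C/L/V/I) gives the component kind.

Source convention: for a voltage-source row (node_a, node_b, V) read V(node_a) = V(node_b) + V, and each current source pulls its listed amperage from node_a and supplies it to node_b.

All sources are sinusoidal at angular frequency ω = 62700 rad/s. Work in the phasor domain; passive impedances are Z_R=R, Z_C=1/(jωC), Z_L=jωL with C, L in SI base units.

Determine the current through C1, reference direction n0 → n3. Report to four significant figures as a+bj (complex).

-0.003896+0.02778j A

Apply KCL at each of the 5 non-ground nodes and solve the resulting linear system.
Node n1: branches {R2, L3, R4, C2, R7, R8, V1} → V_1 = -1.076-0.002259j
Node n2: branches {R1, L2, C2, R7} → V_2 = -1.081-0.003682j
Node n3: branches {R2, L1, R3, C1, R8, R9, V1, I1} → V_3 = -0.01611-0.002259j
Node n4: branches {L1, R6, R9} → V_4 = -0.01611-0.002258j
Node n5: branches {R4, R5, I1} → V_5 = 0.02874-0.0002805j
Source currents: i(V1)=-0.6509+0.02780j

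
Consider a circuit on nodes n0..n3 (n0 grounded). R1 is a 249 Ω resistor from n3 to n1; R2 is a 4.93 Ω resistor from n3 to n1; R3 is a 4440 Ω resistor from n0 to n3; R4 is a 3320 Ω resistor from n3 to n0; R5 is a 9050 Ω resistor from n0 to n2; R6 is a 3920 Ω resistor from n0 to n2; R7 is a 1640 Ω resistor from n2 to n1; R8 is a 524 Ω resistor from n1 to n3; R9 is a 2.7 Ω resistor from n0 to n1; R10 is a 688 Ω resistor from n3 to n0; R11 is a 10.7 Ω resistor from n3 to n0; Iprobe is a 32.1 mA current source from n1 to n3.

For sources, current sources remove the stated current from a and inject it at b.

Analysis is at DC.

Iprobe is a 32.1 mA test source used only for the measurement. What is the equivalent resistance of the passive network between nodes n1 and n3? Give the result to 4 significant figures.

Element admittances at DC:
  Y(R1) = 0.004016 S between n3,n1
  Y(R2) = 0.2028 S between n3,n1
  Y(R3) = 0.0002252 S between n0,n3
  Y(R4) = 0.0003012 S between n3,n0
  Y(R5) = 0.0001105 S between n0,n2
  Y(R6) = 0.0002551 S between n0,n2
  Y(R7) = 0.0006098 S between n2,n1
  Y(R8) = 0.001908 S between n1,n3
  Y(R9) = 0.3704 S between n0,n1
  Y(R10) = 0.001453 S between n3,n0
  Y(R11) = 0.09346 S between n3,n0
  Iprobe: injects 0.0321 A into n3 (from n1)
Assemble and solve the 3×3 MNA system:
  V(n1)=-0.02309  V(n2)=-0.01444  V(n3)=0.08967

R_eq = 3.513 Ω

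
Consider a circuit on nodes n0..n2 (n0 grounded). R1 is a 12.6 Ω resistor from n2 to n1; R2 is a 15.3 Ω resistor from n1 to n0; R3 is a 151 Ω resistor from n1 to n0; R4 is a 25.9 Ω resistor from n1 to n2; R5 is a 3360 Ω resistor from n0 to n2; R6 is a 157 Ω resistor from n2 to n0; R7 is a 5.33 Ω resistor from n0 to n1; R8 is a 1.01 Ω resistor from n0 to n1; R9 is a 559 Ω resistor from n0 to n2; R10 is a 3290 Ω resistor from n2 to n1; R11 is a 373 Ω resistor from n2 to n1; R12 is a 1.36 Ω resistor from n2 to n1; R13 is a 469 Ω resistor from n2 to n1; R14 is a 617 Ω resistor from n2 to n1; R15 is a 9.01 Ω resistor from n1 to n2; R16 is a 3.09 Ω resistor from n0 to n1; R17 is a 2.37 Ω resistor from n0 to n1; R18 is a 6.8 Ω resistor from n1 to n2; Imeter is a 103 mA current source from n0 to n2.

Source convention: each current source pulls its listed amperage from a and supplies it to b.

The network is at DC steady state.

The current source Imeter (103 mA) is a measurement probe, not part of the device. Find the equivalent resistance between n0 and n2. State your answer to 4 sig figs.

Apply KCL at each of the 2 non-ground nodes and solve the resulting linear system.
Node n1: branches {R1, R2, R3, R4, R7, R8, R10, R11, R12, R13, R14, R15, R16, R17, R18} → V_1 = 0.05102
Node n2: branches {R1, R4, R5, R6, R9, R10, R11, R12, R13, R14, R15, R18, Imeter} → V_2 = 0.1421

R_eq = 1.379 Ω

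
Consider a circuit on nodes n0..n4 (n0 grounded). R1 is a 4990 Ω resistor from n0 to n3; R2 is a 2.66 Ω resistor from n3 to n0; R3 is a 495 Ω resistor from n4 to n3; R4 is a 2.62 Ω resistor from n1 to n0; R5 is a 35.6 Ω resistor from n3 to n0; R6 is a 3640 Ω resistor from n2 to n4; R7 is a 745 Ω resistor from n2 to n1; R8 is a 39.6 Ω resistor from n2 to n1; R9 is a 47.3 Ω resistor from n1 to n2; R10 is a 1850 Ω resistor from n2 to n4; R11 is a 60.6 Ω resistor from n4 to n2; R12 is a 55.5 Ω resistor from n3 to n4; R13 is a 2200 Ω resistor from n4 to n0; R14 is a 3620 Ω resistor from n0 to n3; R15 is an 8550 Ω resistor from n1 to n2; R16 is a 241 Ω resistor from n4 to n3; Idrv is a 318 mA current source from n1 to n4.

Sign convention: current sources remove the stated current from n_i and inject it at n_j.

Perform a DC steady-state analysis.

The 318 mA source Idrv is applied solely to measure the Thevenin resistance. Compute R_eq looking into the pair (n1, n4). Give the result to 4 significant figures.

Element admittances at DC:
  Y(R1) = 0.0002004 S between n0,n3
  Y(R2) = 0.3759 S between n3,n0
  Y(R3) = 0.002020 S between n4,n3
  Y(R4) = 0.3817 S between n1,n0
  Y(R5) = 0.02809 S between n3,n0
  Y(R6) = 0.0002747 S between n2,n4
  Y(R7) = 0.001342 S between n2,n1
  Y(R8) = 0.02525 S between n2,n1
  Y(R9) = 0.02114 S between n1,n2
  Y(R10) = 0.0005405 S between n2,n4
  Y(R11) = 0.01650 S between n4,n2
  Y(R12) = 0.01802 S between n3,n4
  Y(R13) = 0.0004545 S between n4,n0
  Y(R14) = 0.0002762 S between n0,n3
  Y(R15) = 0.0001170 S between n1,n2
  Y(R16) = 0.004149 S between n4,n3
  Idrv: injects 0.318 A into n4 (from n1)
Assemble and solve the 4×4 MNA system:
  V(n1)=-0.5275  V(n2)=1.911  V(n3)=0.4880  V(n4)=8.649

R_eq = 28.86 Ω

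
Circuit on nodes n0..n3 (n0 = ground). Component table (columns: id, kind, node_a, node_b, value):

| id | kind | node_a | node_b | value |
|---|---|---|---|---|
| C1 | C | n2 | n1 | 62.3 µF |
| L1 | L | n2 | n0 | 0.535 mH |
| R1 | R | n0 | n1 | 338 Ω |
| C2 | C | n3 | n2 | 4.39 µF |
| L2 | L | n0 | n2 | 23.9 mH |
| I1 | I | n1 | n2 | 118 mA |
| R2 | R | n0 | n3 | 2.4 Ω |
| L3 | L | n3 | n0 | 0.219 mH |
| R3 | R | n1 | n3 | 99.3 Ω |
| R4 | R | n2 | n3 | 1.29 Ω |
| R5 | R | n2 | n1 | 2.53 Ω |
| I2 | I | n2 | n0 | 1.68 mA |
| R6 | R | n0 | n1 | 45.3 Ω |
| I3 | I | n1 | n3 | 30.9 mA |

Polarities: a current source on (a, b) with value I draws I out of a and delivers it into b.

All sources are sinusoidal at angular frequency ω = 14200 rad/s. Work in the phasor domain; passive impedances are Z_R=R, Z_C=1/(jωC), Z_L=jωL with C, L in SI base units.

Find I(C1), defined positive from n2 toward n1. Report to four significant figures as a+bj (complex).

0.1198+0.05785j A

MNA unknowns: 3 node voltages V₁..V_3
C1: Y=0.000+0.8847j on G[2,1]
L1: Y=0.000-0.1316j on G[2,0]
R1: Y=0.002959+0.000j on G[0,1]
C2: Y=0.000+0.06234j on G[3,2]
L2: Y=0.000-0.002947j on G[0,2]
I1: z[1]−=0.118, z[2]+=0.118
R2: Y=0.4167+0.000j on G[0,3]
L3: Y=0.000-0.3216j on G[3,0]
R3: Y=0.01007+0.000j on G[1,3]
R4: Y=0.7752+0.000j on G[2,3]
R5: Y=0.3953+0.000j on G[2,1]
I2: z[2]−=0.00168, z[0]+=0.00168
R6: Y=0.02208+0.000j on G[0,1]
I3: z[1]−=0.0309, z[3]+=0.0309
solve → V1=-0.09027+0.1216j, V2=-0.02488-0.01381j, V3=0.01109-0.006784j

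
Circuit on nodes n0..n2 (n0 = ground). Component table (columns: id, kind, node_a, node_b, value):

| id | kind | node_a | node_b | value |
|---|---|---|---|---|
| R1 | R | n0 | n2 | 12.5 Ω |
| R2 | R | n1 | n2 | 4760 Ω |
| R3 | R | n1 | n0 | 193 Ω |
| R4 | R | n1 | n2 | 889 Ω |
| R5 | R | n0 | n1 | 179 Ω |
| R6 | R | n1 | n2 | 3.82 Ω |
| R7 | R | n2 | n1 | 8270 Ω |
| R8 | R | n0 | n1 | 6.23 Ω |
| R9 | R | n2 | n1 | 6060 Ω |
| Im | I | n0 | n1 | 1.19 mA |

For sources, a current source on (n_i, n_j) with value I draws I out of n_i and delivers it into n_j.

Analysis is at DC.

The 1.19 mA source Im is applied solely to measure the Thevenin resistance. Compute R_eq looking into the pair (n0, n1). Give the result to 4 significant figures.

MNA unknowns: 2 node voltages V₁..V_2
R1: Y=0.08000 on G[0,2]
R2: Y=0.0002101 on G[1,2]
R3: Y=0.005181 on G[1,0]
R4: Y=0.001125 on G[1,2]
R5: Y=0.005587 on G[0,1]
R6: Y=0.2618 on G[1,2]
R7: Y=0.0001209 on G[2,1]
R8: Y=0.1605 on G[0,1]
R9: Y=0.0001650 on G[2,1]
Im: z[0]−=0.00119, z[1]+=0.00119
solve → V1=0.005115, V2=0.003923

R_eq = 4.298 Ω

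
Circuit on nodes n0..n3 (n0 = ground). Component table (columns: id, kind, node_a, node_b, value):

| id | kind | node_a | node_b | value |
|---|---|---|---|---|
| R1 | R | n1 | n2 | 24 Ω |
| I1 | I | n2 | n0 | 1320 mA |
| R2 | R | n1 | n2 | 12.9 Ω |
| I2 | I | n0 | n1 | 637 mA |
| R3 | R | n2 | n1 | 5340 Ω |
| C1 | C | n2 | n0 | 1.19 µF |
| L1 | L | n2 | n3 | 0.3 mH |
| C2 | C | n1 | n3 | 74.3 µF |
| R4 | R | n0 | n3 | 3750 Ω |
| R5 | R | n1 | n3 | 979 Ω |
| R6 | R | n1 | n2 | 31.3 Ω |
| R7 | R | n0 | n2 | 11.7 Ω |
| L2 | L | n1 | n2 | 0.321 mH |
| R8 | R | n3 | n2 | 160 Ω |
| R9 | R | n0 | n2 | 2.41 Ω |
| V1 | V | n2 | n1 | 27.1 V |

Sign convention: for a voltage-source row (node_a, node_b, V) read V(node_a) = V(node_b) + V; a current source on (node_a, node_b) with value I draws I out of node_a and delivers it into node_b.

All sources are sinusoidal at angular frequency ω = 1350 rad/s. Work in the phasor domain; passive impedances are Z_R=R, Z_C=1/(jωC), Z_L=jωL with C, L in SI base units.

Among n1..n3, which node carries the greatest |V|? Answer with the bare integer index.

Apply KCL at each of the 3 non-ground nodes and solve the resulting linear system.
Node n1: branches {R1, R2, I2, R3, C2, R5, R6, L2, V1} → V_1 = -28.46+0.004387j
Node n2: branches {R1, I1, R2, R3, C1, L1, R6, R7, L2, R8, R9, V1} → V_2 = -1.365+0.004387j
Node n3: branches {L1, C2, R4, R5, R8} → V_3 = -0.2173-0.01080j
Source currents: i(V1)=-4.768+59.70j

1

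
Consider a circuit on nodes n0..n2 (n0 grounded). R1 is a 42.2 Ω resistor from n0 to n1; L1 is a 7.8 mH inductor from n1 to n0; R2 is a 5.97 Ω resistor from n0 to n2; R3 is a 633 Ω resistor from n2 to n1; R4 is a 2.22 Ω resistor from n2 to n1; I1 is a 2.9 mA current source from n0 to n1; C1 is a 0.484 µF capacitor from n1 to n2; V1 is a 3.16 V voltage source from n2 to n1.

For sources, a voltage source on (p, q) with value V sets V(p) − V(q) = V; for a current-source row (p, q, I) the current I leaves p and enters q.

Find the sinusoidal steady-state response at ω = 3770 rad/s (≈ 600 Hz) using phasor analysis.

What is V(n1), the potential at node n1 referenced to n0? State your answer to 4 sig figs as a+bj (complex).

MNA unknowns: 2 node voltages V₁..V_2 plus 1 source current (V1)
R1: Y=0.02370+0.000j on G[0,1]
L1: Y=0.000-0.03401j on G[1,0]
R2: Y=0.1675+0.000j on G[0,2]
R3: Y=0.001580+0.000j on G[2,1]
R4: Y=0.4505+0.000j on G[2,1]
I1: z[0]−=0.0029, z[1]+=0.0029
C1: Y=0.000+0.001825j on G[1,2]
V1: row V2−V1=3.16, i_V1 at 2,1
solve → V1=-2.669-0.4747j, V2=0.4912-0.4747j
aux → i_V1=-1.511+0.07374j

-2.669-0.4747j V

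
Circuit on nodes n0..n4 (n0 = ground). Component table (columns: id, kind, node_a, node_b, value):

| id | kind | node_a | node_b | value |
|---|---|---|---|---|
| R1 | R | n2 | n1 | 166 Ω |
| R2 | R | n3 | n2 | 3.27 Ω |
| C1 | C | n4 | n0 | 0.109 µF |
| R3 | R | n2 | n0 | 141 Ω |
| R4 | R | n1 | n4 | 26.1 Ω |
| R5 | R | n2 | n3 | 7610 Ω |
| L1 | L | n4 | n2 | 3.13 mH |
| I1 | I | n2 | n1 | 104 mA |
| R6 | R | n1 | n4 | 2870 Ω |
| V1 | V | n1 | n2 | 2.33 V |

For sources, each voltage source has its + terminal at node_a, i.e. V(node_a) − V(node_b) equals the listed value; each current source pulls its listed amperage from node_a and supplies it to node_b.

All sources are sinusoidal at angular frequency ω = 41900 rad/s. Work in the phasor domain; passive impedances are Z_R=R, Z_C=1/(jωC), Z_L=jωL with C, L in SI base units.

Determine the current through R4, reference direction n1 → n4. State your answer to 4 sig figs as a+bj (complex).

0.005531-0.009037j A

Apply KCL at each of the 4 non-ground nodes and solve the resulting linear system.
Node n1: branches {R1, R4, I1, R6, V1} → V_1 = 1.797-1.064j
Node n2: branches {R1, R2, R3, R5, L1, I1, V1} → V_2 = -0.5333-1.064j
Node n3: branches {R2, R5} → V_3 = -0.5333-1.064j
Node n4: branches {C1, R4, L1, R6} → V_4 = 1.652-0.8282j
Source currents: i(V1)=0.08438+0.009119j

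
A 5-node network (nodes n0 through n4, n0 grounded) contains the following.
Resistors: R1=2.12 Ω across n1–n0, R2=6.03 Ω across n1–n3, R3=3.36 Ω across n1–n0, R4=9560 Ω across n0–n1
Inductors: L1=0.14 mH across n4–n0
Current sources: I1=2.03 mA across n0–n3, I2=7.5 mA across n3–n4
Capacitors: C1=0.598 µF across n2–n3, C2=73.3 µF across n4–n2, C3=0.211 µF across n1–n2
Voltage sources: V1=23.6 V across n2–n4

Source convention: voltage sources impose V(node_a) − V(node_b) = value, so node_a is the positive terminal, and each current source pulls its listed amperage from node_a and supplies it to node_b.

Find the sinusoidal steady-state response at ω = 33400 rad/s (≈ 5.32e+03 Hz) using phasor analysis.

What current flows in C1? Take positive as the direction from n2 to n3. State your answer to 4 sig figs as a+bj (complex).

Element admittances at ω=33400 rad/s:
  Y(R1) = 0.4717+0.000j S between n1,n0
  Y(L1) = 0.000-0.2139j S between n4,n0
  Y(R2) = 0.1658+0.000j S between n1,n3
  I1: injects 0.00203 A into n3 (from n0)
  Y(C1) = 0.000+0.01997j S between n2,n3
  Y(C2) = 0.000+2.448j S between n4,n2
  Y(C3) = 0.000+0.007047j S between n1,n2
  Y(R3) = 0.2976+0.000j S between n1,n0
  I2: injects 0.0075 A into n4 (from n3)
  Y(R4) = 0.0001046+0.000j S between n0,n1
  V1: constraint V(n2)−V(n4) = 23.6
Assemble and solve the 5×5 MNA system:
  V(n1)=0.1229+0.9285j  V(n2)=26.94-0.4328j  V(n3)=0.6355+4.097j  V(n4)=3.340-0.4328j
  i(V1)=-0.1001-58.49j

0.09047+0.5254j A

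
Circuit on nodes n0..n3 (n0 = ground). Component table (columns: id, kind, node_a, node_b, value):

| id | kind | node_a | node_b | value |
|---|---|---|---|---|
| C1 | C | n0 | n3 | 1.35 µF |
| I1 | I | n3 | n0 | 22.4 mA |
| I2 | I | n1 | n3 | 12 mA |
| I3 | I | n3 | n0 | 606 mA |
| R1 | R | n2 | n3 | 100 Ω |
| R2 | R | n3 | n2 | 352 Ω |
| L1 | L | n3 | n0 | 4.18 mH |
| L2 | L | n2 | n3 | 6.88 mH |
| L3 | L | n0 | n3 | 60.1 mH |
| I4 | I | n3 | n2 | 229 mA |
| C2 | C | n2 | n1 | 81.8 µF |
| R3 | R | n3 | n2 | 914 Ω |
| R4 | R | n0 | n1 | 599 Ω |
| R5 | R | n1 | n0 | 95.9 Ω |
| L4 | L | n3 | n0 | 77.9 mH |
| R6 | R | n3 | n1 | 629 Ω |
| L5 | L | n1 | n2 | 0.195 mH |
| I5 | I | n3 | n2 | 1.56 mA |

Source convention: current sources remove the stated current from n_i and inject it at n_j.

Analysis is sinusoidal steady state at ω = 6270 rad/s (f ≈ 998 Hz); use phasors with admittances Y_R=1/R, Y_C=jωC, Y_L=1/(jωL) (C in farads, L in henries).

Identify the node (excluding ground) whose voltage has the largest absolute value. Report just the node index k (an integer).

3

Element admittances at ω=6270 rad/s:
  Y(C1) = 0.000+0.008464j S between n0,n3
  I1: injects 0.0224 A into n0 (from n3)
  I2: injects 0.012 A into n3 (from n1)
  I3: injects 0.606 A into n0 (from n3)
  Y(R1) = 0.01000+0.000j S between n2,n3
  Y(R2) = 0.002841+0.000j S between n3,n2
  Y(L1) = 0.000-0.03816j S between n3,n0
  Y(L2) = 0.000-0.02318j S between n2,n3
  Y(L3) = 0.000-0.002654j S between n0,n3
  I4: injects 0.229 A into n2 (from n3)
  Y(C2) = 0.000+0.5129j S between n2,n1
  Y(R3) = 0.001094+0.000j S between n3,n2
  Y(R4) = 0.001669+0.000j S between n0,n1
  Y(R5) = 0.01043+0.000j S between n1,n0
  Y(L4) = 0.000-0.002047j S between n3,n0
  Y(R6) = 0.001590+0.000j S between n3,n1
  Y(L5) = 0.000-0.8179j S between n1,n2
  I5: injects 0.00156 A into n2 (from n3)
Assemble and solve the 3×3 MNA system:
  V(n1)=-1.607-8.530j  V(n2)=-1.317-8.547j  V(n3)=-3.000-17.71j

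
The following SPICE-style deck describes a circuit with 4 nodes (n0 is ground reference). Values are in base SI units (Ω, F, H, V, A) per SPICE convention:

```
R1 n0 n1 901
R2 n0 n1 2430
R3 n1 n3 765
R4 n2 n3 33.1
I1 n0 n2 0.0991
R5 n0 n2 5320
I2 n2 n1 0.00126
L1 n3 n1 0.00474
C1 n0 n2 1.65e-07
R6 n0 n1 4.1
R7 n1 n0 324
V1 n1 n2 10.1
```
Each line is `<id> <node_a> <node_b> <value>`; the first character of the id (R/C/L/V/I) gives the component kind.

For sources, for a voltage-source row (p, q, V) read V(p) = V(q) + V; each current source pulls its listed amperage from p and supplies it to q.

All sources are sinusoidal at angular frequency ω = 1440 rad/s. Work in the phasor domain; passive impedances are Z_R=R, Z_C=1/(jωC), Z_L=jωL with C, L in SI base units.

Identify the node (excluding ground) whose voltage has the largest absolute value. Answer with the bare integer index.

2

MNA unknowns: 3 node voltages V₁..V_3 plus 1 source current (V1)
R1: Y=0.001110+0.000j on G[0,1]
R2: Y=0.0004115+0.000j on G[0,1]
R3: Y=0.001307+0.000j on G[1,3]
R4: Y=0.03021+0.000j on G[2,3]
I1: z[0]−=0.0991, z[2]+=0.0991
R5: Y=0.0001880+0.000j on G[0,2]
I2: z[2]−=0.00126, z[1]+=0.00126
L1: Y=0.000-0.1465j on G[3,1]
C1: Y=0.000+0.0002376j on G[0,2]
R6: Y=0.2439+0.000j on G[0,1]
R7: Y=0.003086+0.000j on G[1,0]
V1: row V1−V2=10.1, i_V1 at 1,2
solve → V1=0.4061+0.009261j, V2=-9.694+0.009261j, V3=-0.02213-1.981j
aux → i_V1=-0.3919+0.05784j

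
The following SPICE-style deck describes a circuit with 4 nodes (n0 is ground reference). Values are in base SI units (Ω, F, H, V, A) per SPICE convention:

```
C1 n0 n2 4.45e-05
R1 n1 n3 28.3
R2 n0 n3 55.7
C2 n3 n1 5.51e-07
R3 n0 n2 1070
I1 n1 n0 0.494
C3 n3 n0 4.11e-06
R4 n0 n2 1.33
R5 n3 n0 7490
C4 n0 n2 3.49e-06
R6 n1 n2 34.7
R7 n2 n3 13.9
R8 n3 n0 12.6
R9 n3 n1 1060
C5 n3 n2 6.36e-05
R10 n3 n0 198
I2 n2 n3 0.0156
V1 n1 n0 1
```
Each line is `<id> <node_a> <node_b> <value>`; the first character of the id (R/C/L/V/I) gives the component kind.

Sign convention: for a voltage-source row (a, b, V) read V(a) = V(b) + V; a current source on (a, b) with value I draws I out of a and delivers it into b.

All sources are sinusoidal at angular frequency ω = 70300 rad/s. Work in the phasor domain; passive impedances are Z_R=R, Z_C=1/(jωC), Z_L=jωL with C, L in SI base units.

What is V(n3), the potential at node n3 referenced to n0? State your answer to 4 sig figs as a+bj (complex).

Apply KCL at each of the 3 non-ground nodes and solve the resulting linear system.
Node n1: branches {R1, C2, I1, R6, R9, V1} → V_1 = 1.000+0.000j
Node n2: branches {C1, R3, R4, C4, R6, R7, C5, I2} → V_2 = 0.01338-0.01315j
Node n3: branches {R1, R2, C2, C3, R5, R7, R8, R9, C5, R10, I2} → V_3 = 0.02132-0.02233j
Source currents: i(V1)=-0.5571-0.03910j

0.02132-0.02233j V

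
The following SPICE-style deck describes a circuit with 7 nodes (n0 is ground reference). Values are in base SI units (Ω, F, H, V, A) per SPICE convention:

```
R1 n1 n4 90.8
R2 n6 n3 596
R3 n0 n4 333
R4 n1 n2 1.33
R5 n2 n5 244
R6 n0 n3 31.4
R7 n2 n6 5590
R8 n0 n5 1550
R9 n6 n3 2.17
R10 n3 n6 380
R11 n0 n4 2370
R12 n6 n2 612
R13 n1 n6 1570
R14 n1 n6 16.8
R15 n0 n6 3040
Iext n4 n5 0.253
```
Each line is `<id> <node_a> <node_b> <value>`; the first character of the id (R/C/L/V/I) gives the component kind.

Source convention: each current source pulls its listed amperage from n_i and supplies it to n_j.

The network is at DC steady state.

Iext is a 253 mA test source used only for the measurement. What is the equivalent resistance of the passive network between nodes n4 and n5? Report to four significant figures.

R_eq = 281.5 Ω

MNA unknowns: 6 node voltages V₁..V_6
R1: Y=0.01101 on G[1,4]
R2: Y=0.001678 on G[6,3]
R3: Y=0.003003 on G[0,4]
R4: Y=0.7519 on G[1,2]
R5: Y=0.004098 on G[2,5]
R6: Y=0.03185 on G[0,3]
R7: Y=0.0001789 on G[2,6]
R8: Y=0.0006452 on G[0,5]
R9: Y=0.4608 on G[6,3]
R10: Y=0.002632 on G[3,6]
R11: Y=0.0004219 on G[0,4]
R12: Y=0.001634 on G[6,2]
R13: Y=0.0006369 on G[1,6]
R14: Y=0.05952 on G[1,6]
R15: Y=0.0003289 on G[0,6]
Iext: z[4]−=0.253, z[5]+=0.253
solve → V1=1.078, V2=1.366, V3=0.6841, V4=-16.70, V5=54.52, V6=0.7310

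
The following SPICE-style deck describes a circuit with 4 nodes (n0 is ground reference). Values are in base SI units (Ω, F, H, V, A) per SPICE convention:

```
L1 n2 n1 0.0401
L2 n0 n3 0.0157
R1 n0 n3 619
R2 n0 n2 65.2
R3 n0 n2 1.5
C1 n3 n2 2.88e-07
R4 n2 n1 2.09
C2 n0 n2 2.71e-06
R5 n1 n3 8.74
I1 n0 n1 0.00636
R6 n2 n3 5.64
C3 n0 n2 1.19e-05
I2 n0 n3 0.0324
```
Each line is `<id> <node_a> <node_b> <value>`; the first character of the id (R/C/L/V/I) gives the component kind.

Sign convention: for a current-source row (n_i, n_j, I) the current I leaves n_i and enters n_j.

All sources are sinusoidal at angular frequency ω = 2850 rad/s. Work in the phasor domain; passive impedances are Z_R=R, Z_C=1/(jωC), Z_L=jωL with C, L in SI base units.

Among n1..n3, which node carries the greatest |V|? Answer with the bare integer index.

3

Element admittances at ω=2850 rad/s:
  Y(L1) = 0.000-0.008750j S between n2,n1
  Y(L2) = 0.000-0.02235j S between n0,n3
  Y(R1) = 0.001616+0.000j S between n0,n3
  Y(R2) = 0.01534+0.000j S between n0,n2
  Y(R3) = 0.6667+0.000j S between n0,n2
  Y(C1) = 0.000+0.0008208j S between n3,n2
  Y(R4) = 0.4785+0.000j S between n2,n1
  Y(C2) = 0.000+0.007723j S between n0,n2
  Y(R5) = 0.1144+0.000j S between n1,n3
  I1: injects 0.00636 A into n1 (from n0)
  Y(R6) = 0.1773+0.000j S between n2,n3
  Y(C3) = 0.000+0.03392j S between n0,n2
  I2: injects 0.0324 A into n3 (from n0)
Assemble and solve the 3×3 MNA system:
  V(n1)=0.09028+0.005690j  V(n2)=0.05600+0.002383j  V(n3)=0.1783+0.01690j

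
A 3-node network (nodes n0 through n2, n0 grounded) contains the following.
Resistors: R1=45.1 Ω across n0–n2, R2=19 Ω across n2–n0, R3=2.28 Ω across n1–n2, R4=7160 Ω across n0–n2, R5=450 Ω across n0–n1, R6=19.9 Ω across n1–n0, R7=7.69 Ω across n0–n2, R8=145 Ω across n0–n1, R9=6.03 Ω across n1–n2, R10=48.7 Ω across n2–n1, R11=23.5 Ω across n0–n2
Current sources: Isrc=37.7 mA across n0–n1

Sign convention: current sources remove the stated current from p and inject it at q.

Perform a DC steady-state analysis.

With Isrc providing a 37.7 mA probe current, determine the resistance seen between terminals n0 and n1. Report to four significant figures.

R_eq = 4.225 Ω

MNA unknowns: 2 node voltages V₁..V_2
R1: Y=0.02217 on G[0,2]
R2: Y=0.05263 on G[2,0]
R3: Y=0.4386 on G[1,2]
R4: Y=0.0001397 on G[0,2]
R5: Y=0.002222 on G[0,1]
R6: Y=0.05025 on G[1,0]
R7: Y=0.1300 on G[0,2]
R8: Y=0.006897 on G[0,1]
R9: Y=0.1658 on G[1,2]
R10: Y=0.02053 on G[2,1]
R11: Y=0.04255 on G[0,2]
Isrc: z[0]−=0.0377, z[1]+=0.0377
solve → V1=0.1593, V2=0.1141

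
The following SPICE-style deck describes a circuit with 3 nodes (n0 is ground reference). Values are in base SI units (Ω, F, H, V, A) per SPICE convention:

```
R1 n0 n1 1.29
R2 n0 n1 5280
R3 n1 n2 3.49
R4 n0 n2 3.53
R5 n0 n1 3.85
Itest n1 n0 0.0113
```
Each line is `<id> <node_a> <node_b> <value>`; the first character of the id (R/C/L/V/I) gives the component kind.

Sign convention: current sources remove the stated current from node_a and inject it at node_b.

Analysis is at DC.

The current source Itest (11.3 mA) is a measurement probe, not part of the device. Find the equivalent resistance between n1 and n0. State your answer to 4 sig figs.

R_eq = 0.8492 Ω

Apply KCL at each of the 2 non-ground nodes and solve the resulting linear system.
Node n1: branches {R1, R2, R3, R5, Itest} → V_1 = -0.009596
Node n2: branches {R3, R4} → V_2 = -0.004825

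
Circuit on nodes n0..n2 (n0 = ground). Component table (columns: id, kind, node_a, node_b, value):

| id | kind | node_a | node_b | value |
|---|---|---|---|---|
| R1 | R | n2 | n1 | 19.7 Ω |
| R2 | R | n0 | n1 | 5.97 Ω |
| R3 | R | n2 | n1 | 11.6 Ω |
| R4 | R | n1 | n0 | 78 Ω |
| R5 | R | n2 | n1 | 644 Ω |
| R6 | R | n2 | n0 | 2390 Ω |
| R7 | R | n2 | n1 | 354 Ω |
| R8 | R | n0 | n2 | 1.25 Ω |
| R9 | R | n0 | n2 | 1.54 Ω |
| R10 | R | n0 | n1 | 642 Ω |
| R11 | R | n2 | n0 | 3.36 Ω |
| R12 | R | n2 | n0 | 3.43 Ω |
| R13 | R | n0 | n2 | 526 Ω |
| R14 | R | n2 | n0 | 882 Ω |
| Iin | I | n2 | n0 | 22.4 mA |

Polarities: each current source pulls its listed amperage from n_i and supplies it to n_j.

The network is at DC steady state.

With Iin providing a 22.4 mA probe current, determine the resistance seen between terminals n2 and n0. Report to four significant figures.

MNA unknowns: 2 node voltages V₁..V_2
R1: Y=0.05076 on G[2,1]
R2: Y=0.1675 on G[0,1]
R3: Y=0.08621 on G[2,1]
R4: Y=0.01282 on G[1,0]
R5: Y=0.001553 on G[2,1]
R6: Y=0.0004184 on G[2,0]
R7: Y=0.002825 on G[2,1]
R8: Y=0.8000 on G[0,2]
R9: Y=0.6494 on G[0,2]
R10: Y=0.001558 on G[0,1]
R11: Y=0.2976 on G[2,0]
R12: Y=0.2915 on G[2,0]
R13: Y=0.001901 on G[0,2]
R14: Y=0.001134 on G[2,0]
Iin: z[2]−=0.0224, z[0]+=0.0224
solve → V1=-0.004617, V2=-0.01056

R_eq = 0.4714 Ω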